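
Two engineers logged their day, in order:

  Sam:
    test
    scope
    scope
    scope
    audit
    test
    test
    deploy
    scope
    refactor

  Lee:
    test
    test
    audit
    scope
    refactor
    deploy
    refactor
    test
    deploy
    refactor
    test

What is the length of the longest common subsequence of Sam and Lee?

5

Match test (Sam #1, Lee #2), then scope (Sam #2, Lee #4), then test (Sam #7, Lee #8), then deploy (Sam #8, Lee #9), then refactor (Sam #10, Lee #10) — 5 tasks in the same relative order in both. dp[10][11] = 5 confirms this is the maximum.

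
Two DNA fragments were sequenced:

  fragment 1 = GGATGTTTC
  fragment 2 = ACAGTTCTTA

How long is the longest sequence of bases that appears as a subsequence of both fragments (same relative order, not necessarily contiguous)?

5

Let dp[i][j] be the LCS length of the first i bases of fragment 1 and the first j bases of fragment 2. dp[i][j] = dp[i-1][j-1]+1 when the i-th and j-th bases match, else max(dp[i-1][j], dp[i][j-1]).
    ·  A  C  A  G  T  T  C  T  T  A
 ·  0  0  0  0  0  0  0  0  0  0  0
 G  0  0  0  0  1  1  1  1  1  1  1
 G  0  0  0  0  1  1  1  1  1  1  1
 A  0  1  1  1  1  1  1  1  1  1  2
 T  0  1  1  1  1  2  2  2  2  2  2
 G  0  1  1  1  2  2  2  2  2  2  2
 T  0  1  1  1  2  3  3  3  3  3  3
 T  0  1  1  1  2  3  4  4  4  4  4
 T  0  1  1  1  2  3  4  4  5  5  5
 C  0  1  2  2  2  3  4  5  5  5  5
dp[9][10] = 5. One LCS (by backtracking along matches): GTTTT.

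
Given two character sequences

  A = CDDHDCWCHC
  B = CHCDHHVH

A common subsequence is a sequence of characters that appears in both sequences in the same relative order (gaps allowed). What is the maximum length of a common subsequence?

4

Pick C [1,3], then D [2,4], then H [4,6], then H [9,8]; all 4 characters appear in both, in order. Since dp[10][8] = 4, nothing longer is possible.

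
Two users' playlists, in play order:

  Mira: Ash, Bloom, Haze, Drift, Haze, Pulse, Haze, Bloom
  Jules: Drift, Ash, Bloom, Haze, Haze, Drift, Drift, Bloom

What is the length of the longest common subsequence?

One common subsequence of length 5: Ash (Mira #1, Jules #2) → Bloom (Mira #2, Jules #3) → Haze (Mira #3, Jules #5) → Drift (Mira #4, Jules #7) → Bloom (Mira #8, Jules #8). Since dp[8][8] = 5, nothing longer is possible.

5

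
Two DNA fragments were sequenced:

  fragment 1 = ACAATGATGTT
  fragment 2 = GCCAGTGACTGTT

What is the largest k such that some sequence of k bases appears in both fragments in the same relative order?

Let dp[i][j] be the LCS length of the first i bases of fragment 1 and the first j bases of fragment 2. dp[i][j] = dp[i-1][j-1]+1 when the i-th and j-th bases match, else max(dp[i-1][j], dp[i][j-1]).
    ·  G  C  C  A  G  T  G  A  C  T  G  T  T
 ·  0  0  0  0  0  0  0  0  0  0  0  0  0  0
 A  0  0  0  0  1  1  1  1  1  1  1  1  1  1
 C  0  0  1  1  1  1  1  1  1  2  2  2  2  2
 A  0  0  1  1  2  2  2  2  2  2  2  2  2  2
 A  0  0  1  1  2  2  2  2  3  3  3  3  3  3
 T  0  0  1  1  2  2  3  3  3  3  4  4  4  4
 G  0  1  1  1  2  3  3  4  4  4  4  5  5  5
 A  0  1  1  1  2  3  3  4  5  5  5  5  5  5
 T  0  1  1  1  2  3  4  4  5  5  6  6  6  6
 G  0  1  1  1  2  3  4  5  5  5  6  7  7  7
 T  0  1  1  1  2  3  4  5  5  5  6  7  8  8
 T  0  1  1  1  2  3  4  5  5  5  6  7  8  9
dp[11][13] = 9. One LCS (by backtracking along matches): CATGATGTT.

9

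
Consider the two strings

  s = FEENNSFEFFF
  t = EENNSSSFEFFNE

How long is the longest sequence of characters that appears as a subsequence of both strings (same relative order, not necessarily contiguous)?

9

Let dp[i][j] be the LCS length of the first i characters of s and the first j characters of t. dp[i][j] = dp[i-1][j-1]+1 when the i-th and j-th characters match, else max(dp[i-1][j], dp[i][j-1]).
    ·  E  E  N  N  S  S  S  F  E  F  F  N  E
 ·  0  0  0  0  0  0  0  0  0  0  0  0  0  0
 F  0  0  0  0  0  0  0  0  1  1  1  1  1  1
 E  0  1  1  1  1  1  1  1  1  2  2  2  2  2
 E  0  1  2  2  2  2  2  2  2  2  2  2  2  3
 N  0  1  2  3  3  3  3  3  3  3  3  3  3  3
 N  0  1  2  3  4  4  4  4  4  4  4  4  4  4
 S  0  1  2  3  4  5  5  5  5  5  5  5  5  5
 F  0  1  2  3  4  5  5  5  6  6  6  6  6  6
 E  0  1  2  3  4  5  5  5  6  7  7  7  7  7
 F  0  1  2  3  4  5  5  5  6  7  8  8  8  8
 F  0  1  2  3  4  5  5  5  6  7  8  9  9  9
 F  0  1  2  3  4  5  5  5  6  7  8  9  9  9
dp[11][13] = 9. One LCS (by backtracking along matches): EENNSFEFF.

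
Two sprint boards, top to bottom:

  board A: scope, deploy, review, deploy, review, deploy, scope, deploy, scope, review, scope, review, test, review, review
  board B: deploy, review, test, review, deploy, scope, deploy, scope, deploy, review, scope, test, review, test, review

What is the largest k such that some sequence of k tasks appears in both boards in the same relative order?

12

Taking deploy [2,1], then review [3,2], then review [5,4], then deploy [6,5], then scope [7,6], then deploy [8,7], then scope [9,8], then review [10,10], then scope [11,11], then review [12,13], then test [13,14], then review [15,15] gives a common subsequence of length 12. Since dp[15][15] = 12, nothing longer is possible.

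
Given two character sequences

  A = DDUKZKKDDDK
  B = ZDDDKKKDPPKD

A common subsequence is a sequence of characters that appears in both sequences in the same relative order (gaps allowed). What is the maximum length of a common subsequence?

7

Let dp[i][j] be the LCS length of the first i characters of A and the first j characters of B. dp[i][j] = dp[i-1][j-1]+1 when the i-th and j-th characters match, else max(dp[i-1][j], dp[i][j-1]).
    ·  Z  D  D  D  K  K  K  D  P  P  K  D
 ·  0  0  0  0  0  0  0  0  0  0  0  0  0
 D  0  0  1  1  1  1  1  1  1  1  1  1  1
 D  0  0  1  2  2  2  2  2  2  2  2  2  2
 U  0  0  1  2  2  2  2  2  2  2  2  2  2
 K  0  0  1  2  2  3  3  3  3  3  3  3  3
 Z  0  1  1  2  2  3  3  3  3  3  3  3  3
 K  0  1  1  2  2  3  4  4  4  4  4  4  4
 K  0  1  1  2  2  3  4  5  5  5  5  5  5
 D  0  1  2  2  3  3  4  5  6  6  6  6  6
 D  0  1  2  3  3  3  4  5  6  6  6  6  7
 D  0  1  2  3  4  4  4  5  6  6  6  6  7
 K  0  1  2  3  4  5  5  5  6  6  6  7  7
dp[11][12] = 7. One LCS (by backtracking along matches): DDKKKDD.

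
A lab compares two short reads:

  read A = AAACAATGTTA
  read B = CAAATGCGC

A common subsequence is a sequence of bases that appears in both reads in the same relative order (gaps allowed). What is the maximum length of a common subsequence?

Let dp[i][j] be the LCS length of the first i bases of read A and the first j bases of read B. dp[i][j] = dp[i-1][j-1]+1 when the i-th and j-th bases match, else max(dp[i-1][j], dp[i][j-1]).
    ·  C  A  A  A  T  G  C  G  C
 ·  0  0  0  0  0  0  0  0  0  0
 A  0  0  1  1  1  1  1  1  1  1
 A  0  0  1  2  2  2  2  2  2  2
 A  0  0  1  2  3  3  3  3  3  3
 C  0  1  1  2  3  3  3  4  4  4
 A  0  1  2  2  3  3  3  4  4  4
 A  0  1  2  3  3  3  3  4  4  4
 T  0  1  2  3  3  4  4  4  4  4
 G  0  1  2  3  3  4  5  5  5  5
 T  0  1  2  3  3  4  5  5  5  5
 T  0  1  2  3  3  4  5  5  5  5
 A  0  1  2  3  4  4  5  5  5  5
dp[11][9] = 5. One LCS (by backtracking along matches): AAACG.

5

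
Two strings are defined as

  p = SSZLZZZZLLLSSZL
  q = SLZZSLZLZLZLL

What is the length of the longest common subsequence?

9

Taking S at p[2]=q[1], L at p[4]=q[2], Z at p[5]=q[3], Z at p[6]=q[4], Z at p[7]=q[7], Z at p[8]=q[9], L at p[9]=q[10], L at p[11]=q[12], L at p[15]=q[13] gives a common subsequence of length 9. The LCS DP gives dp[15][13] = 9, so this is optimal.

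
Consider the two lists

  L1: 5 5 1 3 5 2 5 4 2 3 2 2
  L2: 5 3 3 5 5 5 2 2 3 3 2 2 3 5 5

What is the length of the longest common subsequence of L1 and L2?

Taking 5 at L1[1]=L2[4]; then 5 at L1[2]=L2[5]; then 5 at L1[5]=L2[6]; then 2 at L1[6]=L2[7]; then 2 at L1[9]=L2[8]; then 3 at L1[10]=L2[10]; then 2 at L1[11]=L2[11]; then 2 at L1[12]=L2[12] gives a common subsequence of length 8. dp[12][15] = 8 confirms this is the maximum.

8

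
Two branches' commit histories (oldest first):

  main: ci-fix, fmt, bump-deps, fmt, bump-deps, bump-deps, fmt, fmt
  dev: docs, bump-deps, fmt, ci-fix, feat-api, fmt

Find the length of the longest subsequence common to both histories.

Pick bump-deps [3,2], then fmt [4,3], then fmt [8,6]; all 3 commits appear in both, in order. The LCS DP gives dp[8][6] = 3, so this is optimal.

3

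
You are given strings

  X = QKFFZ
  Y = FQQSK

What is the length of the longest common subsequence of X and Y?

2

Match Q [1,3], K [2,5] — 2 characters in the same relative order in both. dp[5][5] = 2 confirms this is the maximum.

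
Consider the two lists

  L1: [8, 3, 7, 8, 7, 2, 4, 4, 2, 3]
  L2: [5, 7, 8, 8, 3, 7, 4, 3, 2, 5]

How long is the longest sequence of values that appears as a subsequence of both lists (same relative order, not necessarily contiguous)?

Match 8 (L1 #1, L2 #4), then 3 (L1 #2, L2 #5), then 7 (L1 #5, L2 #6), then 4 (L1 #7, L2 #7), then 2 (L1 #9, L2 #9) — 5 values in the same relative order in both. Since dp[10][10] = 5, nothing longer is possible.

5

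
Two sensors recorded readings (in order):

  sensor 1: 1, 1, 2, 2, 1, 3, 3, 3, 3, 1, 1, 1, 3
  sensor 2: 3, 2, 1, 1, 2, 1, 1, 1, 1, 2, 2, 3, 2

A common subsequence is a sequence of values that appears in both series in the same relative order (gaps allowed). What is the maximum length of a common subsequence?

One common subsequence of length 8: 1 at sensor 1[1]=sensor 2[3]; then 1 at sensor 1[2]=sensor 2[4]; then 2 at sensor 1[4]=sensor 2[5]; then 1 at sensor 1[5]=sensor 2[6]; then 1 at sensor 1[10]=sensor 2[7]; then 1 at sensor 1[11]=sensor 2[8]; then 1 at sensor 1[12]=sensor 2[9]; then 3 at sensor 1[13]=sensor 2[12]. dp[13][13] = 8 confirms this is the maximum.

8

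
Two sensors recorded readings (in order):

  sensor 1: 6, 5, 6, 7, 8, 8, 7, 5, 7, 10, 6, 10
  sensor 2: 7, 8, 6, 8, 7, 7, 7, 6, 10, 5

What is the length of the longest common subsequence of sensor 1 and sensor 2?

Taking 7 at sensor 1[4]=sensor 2[1], 8 at sensor 1[5]=sensor 2[2], 8 at sensor 1[6]=sensor 2[4], 7 at sensor 1[7]=sensor 2[6], 7 at sensor 1[9]=sensor 2[7], 6 at sensor 1[11]=sensor 2[8], 10 at sensor 1[12]=sensor 2[9] gives a common subsequence of length 7. dp[12][10] = 7 confirms this is the maximum.

7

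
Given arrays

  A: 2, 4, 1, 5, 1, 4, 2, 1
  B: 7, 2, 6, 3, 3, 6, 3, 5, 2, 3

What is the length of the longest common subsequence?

One common subsequence of length 3: 2 at A[1]=B[2], 5 at A[4]=B[8], 2 at A[7]=B[9], and the DP table's final entry dp[8][10] is also 3, so no common subsequence is longer.

3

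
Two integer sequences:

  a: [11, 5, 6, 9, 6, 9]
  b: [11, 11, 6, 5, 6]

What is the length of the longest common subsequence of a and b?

3

One common subsequence of length 3: 11 at a[1]=b[2]; then 5 at a[2]=b[4]; then 6 at a[5]=b[5]. dp[6][5] = 3 confirms this is the maximum.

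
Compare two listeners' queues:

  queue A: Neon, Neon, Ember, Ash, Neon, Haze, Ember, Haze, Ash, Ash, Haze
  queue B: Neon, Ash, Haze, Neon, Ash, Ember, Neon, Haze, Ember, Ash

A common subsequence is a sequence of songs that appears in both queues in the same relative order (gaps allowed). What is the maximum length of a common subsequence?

Pick Neon (queue A #1, queue B #1), then Neon (queue A #2, queue B #4), then Ember (queue A #3, queue B #6), then Neon (queue A #5, queue B #7), then Haze (queue A #6, queue B #8), then Ember (queue A #7, queue B #9), then Ash (queue A #10, queue B #10); all 7 songs appear in both, in order, and the DP table's final entry dp[11][10] is also 7, so no common subsequence is longer.

7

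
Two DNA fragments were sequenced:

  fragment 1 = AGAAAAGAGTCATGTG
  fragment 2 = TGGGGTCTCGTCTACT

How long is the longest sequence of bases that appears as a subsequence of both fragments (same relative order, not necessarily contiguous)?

8

Match G (fragment 1 #2, fragment 2 #3) → G (fragment 1 #7, fragment 2 #4) → G (fragment 1 #9, fragment 2 #5) → T (fragment 1 #10, fragment 2 #6) → C (fragment 1 #11, fragment 2 #7) → T (fragment 1 #13, fragment 2 #8) → G (fragment 1 #14, fragment 2 #10) → T (fragment 1 #15, fragment 2 #16) — 8 bases in the same relative order in both. The LCS DP gives dp[16][16] = 8, so this is optimal.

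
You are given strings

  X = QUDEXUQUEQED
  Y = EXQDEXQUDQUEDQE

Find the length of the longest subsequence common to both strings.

One common subsequence of length 10: Q (X #1, Y #3) → D (X #3, Y #4) → E (X #4, Y #5) → X (X #5, Y #6) → U (X #6, Y #8) → Q (X #7, Y #10) → U (X #8, Y #11) → E (X #9, Y #12) → Q (X #10, Y #14) → E (X #11, Y #15), and the DP table's final entry dp[12][15] is also 10, so no common subsequence is longer.

10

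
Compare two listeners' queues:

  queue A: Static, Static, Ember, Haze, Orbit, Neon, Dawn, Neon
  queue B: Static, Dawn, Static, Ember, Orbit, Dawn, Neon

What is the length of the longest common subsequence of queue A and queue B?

6

Taking Static [1,1]; then Static [2,3]; then Ember [3,4]; then Orbit [5,5]; then Dawn [7,6]; then Neon [8,7] gives a common subsequence of length 6. dp[8][7] = 6 confirms this is the maximum.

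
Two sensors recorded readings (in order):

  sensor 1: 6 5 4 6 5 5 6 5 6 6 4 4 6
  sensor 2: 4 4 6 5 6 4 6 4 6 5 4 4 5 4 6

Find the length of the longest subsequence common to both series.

Match 6 at sensor 1[1]=sensor 2[3]; then 5 at sensor 1[2]=sensor 2[4]; then 4 at sensor 1[3]=sensor 2[6]; then 6 at sensor 1[4]=sensor 2[7]; then 6 at sensor 1[7]=sensor 2[9]; then 5 at sensor 1[8]=sensor 2[10]; then 4 at sensor 1[11]=sensor 2[12]; then 4 at sensor 1[12]=sensor 2[14]; then 6 at sensor 1[13]=sensor 2[15] — 9 values in the same relative order in both. dp[13][15] = 9 confirms this is the maximum.

9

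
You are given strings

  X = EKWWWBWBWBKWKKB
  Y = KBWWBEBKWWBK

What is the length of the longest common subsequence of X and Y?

Match K [2,1] → W [3,3] → W [4,4] → B [6,7] → W [7,9] → W [9,10] → B [10,11] → K [14,12] — 8 characters in the same relative order in both, and the DP table's final entry dp[15][12] is also 8, so no common subsequence is longer.

8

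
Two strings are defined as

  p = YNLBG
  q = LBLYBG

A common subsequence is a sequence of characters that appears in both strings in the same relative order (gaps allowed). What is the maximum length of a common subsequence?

Pick Y [1,4], then B [4,5], then G [5,6]; all 3 characters appear in both, in order, and the DP table's final entry dp[5][6] is also 3, so no common subsequence is longer.

3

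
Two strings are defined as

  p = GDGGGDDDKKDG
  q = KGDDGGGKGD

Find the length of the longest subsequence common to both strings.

7

Let dp[i][j] be the LCS length of the first i characters of p and the first j characters of q. dp[i][j] = dp[i-1][j-1]+1 when the i-th and j-th characters match, else max(dp[i-1][j], dp[i][j-1]).
    ·  K  G  D  D  G  G  G  K  G  D
 ·  0  0  0  0  0  0  0  0  0  0  0
 G  0  0  1  1  1  1  1  1  1  1  1
 D  0  0  1  2  2  2  2  2  2  2  2
 G  0  0  1  2  2  3  3  3  3  3  3
 G  0  0  1  2  2  3  4  4  4  4  4
 G  0  0  1  2  2  3  4  5  5  5  5
 D  0  0  1  2  3  3  4  5  5  5  6
 D  0  0  1  2  3  3  4  5  5  5  6
 D  0  0  1  2  3  3  4  5  5  5  6
 K  0  1  1  2  3  3  4  5  6  6  6
 K  0  1  1  2  3  3  4  5  6  6  6
 D  0  1  1  2  3  3  4  5  6  6  7
 G  0  1  2  2  3  4  4  5  6  7  7
dp[12][10] = 7. One LCS (by backtracking along matches): GDGGGKD.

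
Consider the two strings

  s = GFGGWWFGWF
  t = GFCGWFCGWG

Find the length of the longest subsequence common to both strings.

Let dp[i][j] be the LCS length of the first i characters of s and the first j characters of t. dp[i][j] = dp[i-1][j-1]+1 when the i-th and j-th characters match, else max(dp[i-1][j], dp[i][j-1]).
    ·  G  F  C  G  W  F  C  G  W  G
 ·  0  0  0  0  0  0  0  0  0  0  0
 G  0  1  1  1  1  1  1  1  1  1  1
 F  0  1  2  2  2  2  2  2  2  2  2
 G  0  1  2  2  3  3  3  3  3  3  3
 G  0  1  2  2  3  3  3  3  4  4  4
 W  0  1  2  2  3  4  4  4  4  5  5
 W  0  1  2  2  3  4  4  4  4  5  5
 F  0  1  2  2  3  4  5  5  5  5  5
 G  0  1  2  2  3  4  5  5  6  6  6
 W  0  1  2  2  3  4  5  5  6  7  7
 F  0  1  2  2  3  4  5  5  6  7  7
dp[10][10] = 7. One LCS (by backtracking along matches): GFGWFGW.

7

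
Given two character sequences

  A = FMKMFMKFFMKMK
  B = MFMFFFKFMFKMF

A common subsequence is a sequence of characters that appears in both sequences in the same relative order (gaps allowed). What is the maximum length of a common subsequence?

Match F at A[1]=B[2], then M at A[2]=B[3], then K at A[3]=B[7], then F at A[5]=B[8], then M at A[6]=B[9], then F at A[9]=B[10], then K at A[11]=B[11], then M at A[12]=B[12] — 8 characters in the same relative order in both. dp[13][13] = 8 confirms this is the maximum.

8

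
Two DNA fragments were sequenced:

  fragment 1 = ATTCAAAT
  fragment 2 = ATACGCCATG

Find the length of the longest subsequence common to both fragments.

Let dp[i][j] be the LCS length of the first i bases of fragment 1 and the first j bases of fragment 2. dp[i][j] = dp[i-1][j-1]+1 when the i-th and j-th bases match, else max(dp[i-1][j], dp[i][j-1]).
    ·  A  T  A  C  G  C  C  A  T  G
 ·  0  0  0  0  0  0  0  0  0  0  0
 A  0  1  1  1  1  1  1  1  1  1  1
 T  0  1  2  2  2  2  2  2  2  2  2
 T  0  1  2  2  2  2  2  2  2  3  3
 C  0  1  2  2  3  3  3  3  3  3  3
 A  0  1  2  3  3  3  3  3  4  4  4
 A  0  1  2  3  3  3  3  3  4  4  4
 A  0  1  2  3  3  3  3  3  4  4  4
 T  0  1  2  3  3  3  3  3  4  5  5
dp[8][10] = 5. One LCS (by backtracking along matches): ATCAT.

5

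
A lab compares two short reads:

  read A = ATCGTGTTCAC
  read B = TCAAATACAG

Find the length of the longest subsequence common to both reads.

Let dp[i][j] be the LCS length of the first i bases of read A and the first j bases of read B. dp[i][j] = dp[i-1][j-1]+1 when the i-th and j-th bases match, else max(dp[i-1][j], dp[i][j-1]).
    ·  T  C  A  A  A  T  A  C  A  G
 ·  0  0  0  0  0  0  0  0  0  0  0
 A  0  0  0  1  1  1  1  1  1  1  1
 T  0  1  1  1  1  1  2  2  2  2  2
 C  0  1  2  2  2  2  2  2  3  3  3
 G  0  1  2  2  2  2  2  2  3  3  4
 T  0  1  2  2  2  2  3  3  3  3  4
 G  0  1  2  2  2  2  3  3  3  3  4
 T  0  1  2  2  2  2  3  3  3  3  4
 T  0  1  2  2  2  2  3  3  3  3  4
 C  0  1  2  2  2  2  3  3  4  4  4
 A  0  1  2  3  3  3  3  4  4  5  5
 C  0  1  2  3  3  3  3  4  5  5  5
dp[11][10] = 5. One LCS (by backtracking along matches): TCTCA.

5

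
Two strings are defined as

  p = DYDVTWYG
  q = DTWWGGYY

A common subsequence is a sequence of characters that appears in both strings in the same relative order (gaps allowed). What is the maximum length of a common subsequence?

4

Pick D at p[3]=q[1]; then T at p[5]=q[2]; then W at p[6]=q[4]; then Y at p[7]=q[8]; all 4 characters appear in both, in order, and the DP table's final entry dp[8][8] is also 4, so no common subsequence is longer.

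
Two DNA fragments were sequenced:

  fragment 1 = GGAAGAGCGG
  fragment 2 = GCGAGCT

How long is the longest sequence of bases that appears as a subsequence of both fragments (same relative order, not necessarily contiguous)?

One common subsequence of length 5: G at fragment 1[1]=fragment 2[1] → G at fragment 1[5]=fragment 2[3] → A at fragment 1[6]=fragment 2[4] → G at fragment 1[7]=fragment 2[5] → C at fragment 1[8]=fragment 2[6], and the DP table's final entry dp[10][7] is also 5, so no common subsequence is longer.

5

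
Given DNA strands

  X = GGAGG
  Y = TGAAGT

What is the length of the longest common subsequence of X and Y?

Pick G [1,2]; then A [3,4]; then G [4,5]; all 3 bases appear in both, in order, and the DP table's final entry dp[5][6] is also 3, so no common subsequence is longer.

3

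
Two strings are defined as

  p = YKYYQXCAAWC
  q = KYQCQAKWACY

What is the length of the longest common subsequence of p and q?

7

Match K [2,1]; then Y [4,2]; then Q [5,3]; then C [7,4]; then A [8,6]; then A [9,9]; then C [11,10] — 7 characters in the same relative order in both. The LCS DP gives dp[11][11] = 7, so this is optimal.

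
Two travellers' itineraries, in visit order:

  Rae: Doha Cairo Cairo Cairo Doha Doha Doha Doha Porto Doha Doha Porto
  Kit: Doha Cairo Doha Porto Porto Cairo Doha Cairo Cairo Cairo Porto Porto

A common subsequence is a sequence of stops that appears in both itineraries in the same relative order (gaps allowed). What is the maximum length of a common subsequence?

Match Doha (Rae #1, Kit #7), Cairo (Rae #2, Kit #8), Cairo (Rae #3, Kit #9), Cairo (Rae #4, Kit #10), Porto (Rae #9, Kit #11), Porto (Rae #12, Kit #12) — 6 stops in the same relative order in both. Since dp[12][12] = 6, nothing longer is possible.

6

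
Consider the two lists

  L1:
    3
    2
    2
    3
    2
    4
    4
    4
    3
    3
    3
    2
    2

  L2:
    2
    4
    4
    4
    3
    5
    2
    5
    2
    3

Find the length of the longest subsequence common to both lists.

7

Let dp[i][j] be the LCS length of the first i values of L1 and the first j values of L2. dp[i][j] = dp[i-1][j-1]+1 when the i-th and j-th values match, else max(dp[i-1][j], dp[i][j-1]).
    ·  2  4  4  4  3  5  2  5  2  3
 ·  0  0  0  0  0  0  0  0  0  0  0
 3  0  0  0  0  0  1  1  1  1  1  1
 2  0  1  1  1  1  1  1  2  2  2  2
 2  0  1  1  1  1  1  1  2  2  3  3
 3  0  1  1  1  1  2  2  2  2  3  4
 2  0  1  1  1  1  2  2  3  3  3  4
 4  0  1  2  2  2  2  2  3  3  3  4
 4  0  1  2  3  3  3  3  3  3  3  4
 4  0  1  2  3  4  4  4  4  4  4  4
 3  0  1  2  3  4  5  5  5  5  5  5
 3  0  1  2  3  4  5  5  5  5  5  6
 3  0  1  2  3  4  5  5  5  5  5  6
 2  0  1  2  3  4  5  5  6  6  6  6
 2  0  1  2  3  4  5  5  6  6  7  7
dp[13][10] = 7. One LCS (by backtracking along matches): 2, 4, 4, 4, 3, 2, 2.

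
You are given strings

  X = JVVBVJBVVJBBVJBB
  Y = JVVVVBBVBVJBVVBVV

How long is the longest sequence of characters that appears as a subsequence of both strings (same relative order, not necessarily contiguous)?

11

Match J [1,1], then V [2,5], then V [3,8], then B [4,9], then V [5,10], then J [6,11], then B [7,12], then V [8,13], then V [9,14], then B [11,15], then V [13,17] — 11 characters in the same relative order in both. Since dp[16][17] = 11, nothing longer is possible.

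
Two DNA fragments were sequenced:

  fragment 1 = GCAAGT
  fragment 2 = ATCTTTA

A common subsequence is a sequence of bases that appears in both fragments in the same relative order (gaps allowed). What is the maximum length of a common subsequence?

One common subsequence of length 2: C at fragment 1[2]=fragment 2[3]; then A at fragment 1[4]=fragment 2[7]. dp[6][7] = 2 confirms this is the maximum.

2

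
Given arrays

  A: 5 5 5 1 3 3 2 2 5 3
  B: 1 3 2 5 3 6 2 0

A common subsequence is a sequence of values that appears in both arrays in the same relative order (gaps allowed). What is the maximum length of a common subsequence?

Let dp[i][j] be the LCS length of the first i values of A and the first j values of B. dp[i][j] = dp[i-1][j-1]+1 when the i-th and j-th values match, else max(dp[i-1][j], dp[i][j-1]).
    ·  1  3  2  5  3  6  2  0
 ·  0  0  0  0  0  0  0  0  0
 5  0  0  0  0  1  1  1  1  1
 5  0  0  0  0  1  1  1  1  1
 5  0  0  0  0  1  1  1  1  1
 1  0  1  1  1  1  1  1  1  1
 3  0  1  2  2  2  2  2  2  2
 3  0  1  2  2  2  3  3  3  3
 2  0  1  2  3  3  3  3  4  4
 2  0  1  2  3  3  3  3  4  4
 5  0  1  2  3  4  4  4  4  4
 3  0  1  2  3  4  5  5  5  5
dp[10][8] = 5. One LCS (by backtracking along matches): 1, 3, 2, 5, 3.

5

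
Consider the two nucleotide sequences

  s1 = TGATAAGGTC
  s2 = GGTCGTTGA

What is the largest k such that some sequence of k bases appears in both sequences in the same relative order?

Taking T [1,3], then G [2,5], then T [4,7], then A [6,9] gives a common subsequence of length 4, and the DP table's final entry dp[10][9] is also 4, so no common subsequence is longer.

4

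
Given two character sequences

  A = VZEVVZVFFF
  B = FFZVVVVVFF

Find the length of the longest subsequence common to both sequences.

6

Let dp[i][j] be the LCS length of the first i characters of A and the first j characters of B. dp[i][j] = dp[i-1][j-1]+1 when the i-th and j-th characters match, else max(dp[i-1][j], dp[i][j-1]).
    ·  F  F  Z  V  V  V  V  V  F  F
 ·  0  0  0  0  0  0  0  0  0  0  0
 V  0  0  0  0  1  1  1  1  1  1  1
 Z  0  0  0  1  1  1  1  1  1  1  1
 E  0  0  0  1  1  1  1  1  1  1  1
 V  0  0  0  1  2  2  2  2  2  2  2
 V  0  0  0  1  2  3  3  3  3  3  3
 Z  0  0  0  1  2  3  3  3  3  3  3
 V  0  0  0  1  2  3  4  4  4  4  4
 F  0  1  1  1  2  3  4  4  4  5  5
 F  0  1  2  2  2  3  4  4  4  5  6
 F  0  1  2  2  2  3  4  4  4  5  6
dp[10][10] = 6. One LCS (by backtracking along matches): VVVVFF.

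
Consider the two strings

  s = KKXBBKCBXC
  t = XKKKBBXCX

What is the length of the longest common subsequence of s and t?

Match K (s #1, t #3); then K (s #2, t #4); then B (s #4, t #5); then B (s #5, t #6); then C (s #7, t #8); then X (s #9, t #9) — 6 characters in the same relative order in both, and the DP table's final entry dp[10][9] is also 6, so no common subsequence is longer.

6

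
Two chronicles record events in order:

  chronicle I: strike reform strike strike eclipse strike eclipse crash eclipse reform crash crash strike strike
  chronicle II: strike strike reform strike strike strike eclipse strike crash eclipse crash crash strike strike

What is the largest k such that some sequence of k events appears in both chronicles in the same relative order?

Pick strike [1,2], then reform [2,3], then strike [3,5], then strike [4,6], then eclipse [5,7], then strike [6,8], then crash [8,9], then eclipse [9,10], then crash [11,11], then crash [12,12], then strike [13,13], then strike [14,14]; all 12 events appear in both, in order, and the DP table's final entry dp[14][14] is also 12, so no common subsequence is longer.

12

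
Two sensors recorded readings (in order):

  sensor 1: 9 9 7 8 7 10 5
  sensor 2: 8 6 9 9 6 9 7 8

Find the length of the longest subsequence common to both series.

4

Taking 9 at sensor 1[1]=sensor 2[4], then 9 at sensor 1[2]=sensor 2[6], then 7 at sensor 1[3]=sensor 2[7], then 8 at sensor 1[4]=sensor 2[8] gives a common subsequence of length 4. Since dp[7][8] = 4, nothing longer is possible.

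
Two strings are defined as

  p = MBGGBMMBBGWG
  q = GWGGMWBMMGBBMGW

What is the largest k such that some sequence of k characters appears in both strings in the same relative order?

9

One common subsequence of length 9: G [3,3], then G [4,4], then B [5,7], then M [6,8], then M [7,9], then B [8,11], then B [9,12], then G [10,14], then W [11,15]. The LCS DP gives dp[12][15] = 9, so this is optimal.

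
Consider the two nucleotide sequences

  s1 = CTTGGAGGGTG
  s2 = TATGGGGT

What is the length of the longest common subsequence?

Pick T at s1[2]=s2[1] → T at s1[3]=s2[3] → G at s1[5]=s2[4] → G at s1[7]=s2[5] → G at s1[8]=s2[6] → G at s1[9]=s2[7] → T at s1[10]=s2[8]; all 7 bases appear in both, in order. The LCS DP gives dp[11][8] = 7, so this is optimal.

7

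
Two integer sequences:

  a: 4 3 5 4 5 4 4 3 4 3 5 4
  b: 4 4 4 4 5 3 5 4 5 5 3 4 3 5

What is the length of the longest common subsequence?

Pick 4 (a #1, b #4) → 3 (a #2, b #6) → 5 (a #3, b #7) → 4 (a #4, b #8) → 5 (a #5, b #10) → 3 (a #8, b #11) → 4 (a #9, b #12) → 3 (a #10, b #13) → 5 (a #11, b #14); all 9 values appear in both, in order, and the DP table's final entry dp[12][14] is also 9, so no common subsequence is longer.

9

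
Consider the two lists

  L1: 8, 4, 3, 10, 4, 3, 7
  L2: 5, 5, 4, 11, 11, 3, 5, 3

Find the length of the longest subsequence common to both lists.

3

One common subsequence of length 3: 4 [2,3]; then 3 [3,6]; then 3 [6,8], and the DP table's final entry dp[7][8] is also 3, so no common subsequence is longer.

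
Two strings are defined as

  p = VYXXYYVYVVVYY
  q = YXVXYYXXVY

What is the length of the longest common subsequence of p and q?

7

One common subsequence of length 7: Y [2,1] → X [3,2] → X [4,4] → Y [5,5] → Y [6,6] → V [11,9] → Y [13,10]. dp[13][10] = 7 confirms this is the maximum.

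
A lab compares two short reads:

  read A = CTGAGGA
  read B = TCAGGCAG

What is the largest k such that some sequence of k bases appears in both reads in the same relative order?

One common subsequence of length 5: C (read A #1, read B #2) → A (read A #4, read B #3) → G (read A #5, read B #4) → G (read A #6, read B #5) → A (read A #7, read B #7), and the DP table's final entry dp[7][8] is also 5, so no common subsequence is longer.

5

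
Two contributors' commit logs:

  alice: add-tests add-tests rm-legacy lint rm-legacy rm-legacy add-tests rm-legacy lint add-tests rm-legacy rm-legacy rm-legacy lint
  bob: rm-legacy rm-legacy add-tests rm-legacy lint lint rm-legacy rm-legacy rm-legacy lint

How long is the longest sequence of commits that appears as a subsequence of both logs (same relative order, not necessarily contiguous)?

9

One common subsequence of length 9: rm-legacy [5,1], rm-legacy [6,2], add-tests [7,3], rm-legacy [8,4], lint [9,6], rm-legacy [11,7], rm-legacy [12,8], rm-legacy [13,9], lint [14,10]. The LCS DP gives dp[14][10] = 9, so this is optimal.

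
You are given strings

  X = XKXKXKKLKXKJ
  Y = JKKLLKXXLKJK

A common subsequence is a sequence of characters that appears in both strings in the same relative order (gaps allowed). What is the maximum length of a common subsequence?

7

Let dp[i][j] be the LCS length of the first i characters of X and the first j characters of Y. dp[i][j] = dp[i-1][j-1]+1 when the i-th and j-th characters match, else max(dp[i-1][j], dp[i][j-1]).
    ·  J  K  K  L  L  K  X  X  L  K  J  K
 ·  0  0  0  0  0  0  0  0  0  0  0  0  0
 X  0  0  0  0  0  0  0  1  1  1  1  1  1
 K  0  0  1  1  1  1  1  1  1  1  2  2  2
 X  0  0  1  1  1  1  1  2  2  2  2  2  2
 K  0  0  1  2  2  2  2  2  2  2  3  3  3
 X  0  0  1  2  2  2  2  3  3  3  3  3  3
 K  0  0  1  2  2  2  3  3  3  3  4  4  4
 K  0  0  1  2  2  2  3  3  3  3  4  4  5
 L  0  0  1  2  3  3  3  3  3  4  4  4  5
 K  0  0  1  2  3  3  4  4  4  4  5  5  5
 X  0  0  1  2  3  3  4  5  5  5  5  5  5
 K  0  0  1  2  3  3  4  5  5  5  6  6  6
 J  0  1  1  2  3  3  4  5  5  5  6  7  7
dp[12][12] = 7. One LCS (by backtracking along matches): KKLKXKJ.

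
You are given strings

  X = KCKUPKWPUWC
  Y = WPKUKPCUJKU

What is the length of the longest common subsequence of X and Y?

Pick K at X[1]=Y[5], then C at X[2]=Y[7], then U at X[4]=Y[8], then K at X[6]=Y[10], then U at X[9]=Y[11]; all 5 characters appear in both, in order. dp[11][11] = 5 confirms this is the maximum.

5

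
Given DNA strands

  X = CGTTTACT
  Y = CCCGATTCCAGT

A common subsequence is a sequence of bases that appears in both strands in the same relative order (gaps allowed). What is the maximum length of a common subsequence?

Taking C (X #1, Y #3), then G (X #2, Y #4), then T (X #3, Y #6), then T (X #4, Y #7), then A (X #6, Y #10), then T (X #8, Y #12) gives a common subsequence of length 6. The LCS DP gives dp[8][12] = 6, so this is optimal.

6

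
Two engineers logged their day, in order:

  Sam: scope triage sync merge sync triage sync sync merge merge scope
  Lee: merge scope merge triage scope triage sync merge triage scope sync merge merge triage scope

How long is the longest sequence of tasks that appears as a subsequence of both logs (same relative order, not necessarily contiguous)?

9

One common subsequence of length 9: scope [1,5] → triage [2,6] → sync [3,7] → merge [4,8] → triage [6,9] → sync [8,11] → merge [9,12] → merge [10,13] → scope [11,15]. Since dp[11][15] = 9, nothing longer is possible.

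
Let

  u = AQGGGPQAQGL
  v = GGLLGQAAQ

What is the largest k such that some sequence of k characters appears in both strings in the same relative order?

Pick G at u[3]=v[1], then G at u[4]=v[2], then G at u[5]=v[5], then Q at u[7]=v[6], then A at u[8]=v[8], then Q at u[9]=v[9]; all 6 characters appear in both, in order, and the DP table's final entry dp[11][9] is also 6, so no common subsequence is longer.

6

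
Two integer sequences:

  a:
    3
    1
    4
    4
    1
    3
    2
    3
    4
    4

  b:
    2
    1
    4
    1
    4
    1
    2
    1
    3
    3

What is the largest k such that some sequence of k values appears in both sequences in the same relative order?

6

Let dp[i][j] be the LCS length of the first i values of a and the first j values of b. dp[i][j] = dp[i-1][j-1]+1 when the i-th and j-th values match, else max(dp[i-1][j], dp[i][j-1]).
    ·  2  1  4  1  4  1  2  1  3  3
 ·  0  0  0  0  0  0  0  0  0  0  0
 3  0  0  0  0  0  0  0  0  0  1  1
 1  0  0  1  1  1  1  1  1  1  1  1
 4  0  0  1  2  2  2  2  2  2  2  2
 4  0  0  1  2  2  3  3  3  3  3  3
 1  0  0  1  2  3  3  4  4  4  4  4
 3  0  0  1  2  3  3  4  4  4  5  5
 2  0  1  1  2  3  3  4  5  5  5  5
 3  0  1  1  2  3  3  4  5  5  6  6
 4  0  1  1  2  3  4  4  5  5  6  6
 4  0  1  1  2  3  4  4  5  5  6  6
dp[10][10] = 6. One LCS (by backtracking along matches): 1, 4, 4, 1, 3, 3.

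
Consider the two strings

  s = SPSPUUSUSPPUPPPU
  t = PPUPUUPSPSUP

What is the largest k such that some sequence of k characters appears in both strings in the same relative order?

Pick P [2,1], then P [4,2], then U [5,3], then U [6,5], then U [8,6], then S [9,8], then P [10,9], then U [12,11], then P [15,12]; all 9 characters appear in both, in order. Since dp[16][12] = 9, nothing longer is possible.

9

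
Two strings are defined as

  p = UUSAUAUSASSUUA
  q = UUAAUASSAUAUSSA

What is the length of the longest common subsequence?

Match U at p[1]=q[1], then U at p[2]=q[2], then A at p[4]=q[3], then A at p[6]=q[4], then U at p[7]=q[5], then A at p[9]=q[6], then S at p[10]=q[7], then S at p[11]=q[8], then U at p[12]=q[10], then U at p[13]=q[12], then A at p[14]=q[15] — 11 characters in the same relative order in both, and the DP table's final entry dp[14][15] is also 11, so no common subsequence is longer.

11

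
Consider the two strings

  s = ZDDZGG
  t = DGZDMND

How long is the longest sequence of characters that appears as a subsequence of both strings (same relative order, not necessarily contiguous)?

3

Match Z at s[1]=t[3], D at s[2]=t[4], D at s[3]=t[7] — 3 characters in the same relative order in both. dp[6][7] = 3 confirms this is the maximum.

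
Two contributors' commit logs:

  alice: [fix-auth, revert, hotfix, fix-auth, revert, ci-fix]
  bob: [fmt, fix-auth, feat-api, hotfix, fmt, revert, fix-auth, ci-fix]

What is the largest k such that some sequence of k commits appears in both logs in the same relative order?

Pick fix-auth (alice #1, bob #2); then revert (alice #2, bob #6); then fix-auth (alice #4, bob #7); then ci-fix (alice #6, bob #8); all 4 commits appear in both, in order. Since dp[6][8] = 4, nothing longer is possible.

4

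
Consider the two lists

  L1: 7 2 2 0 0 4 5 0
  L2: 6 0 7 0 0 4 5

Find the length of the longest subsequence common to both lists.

5

Let dp[i][j] be the LCS length of the first i values of L1 and the first j values of L2. dp[i][j] = dp[i-1][j-1]+1 when the i-th and j-th values match, else max(dp[i-1][j], dp[i][j-1]).
    ·  6  0  7  0  0  4  5
 ·  0  0  0  0  0  0  0  0
 7  0  0  0  1  1  1  1  1
 2  0  0  0  1  1  1  1  1
 2  0  0  0  1  1  1  1  1
 0  0  0  1  1  2  2  2  2
 0  0  0  1  1  2  3  3  3
 4  0  0  1  1  2  3  4  4
 5  0  0  1  1  2  3  4  5
 0  0  0  1  1  2  3  4  5
dp[8][7] = 5. One LCS (by backtracking along matches): 7, 0, 0, 4, 5.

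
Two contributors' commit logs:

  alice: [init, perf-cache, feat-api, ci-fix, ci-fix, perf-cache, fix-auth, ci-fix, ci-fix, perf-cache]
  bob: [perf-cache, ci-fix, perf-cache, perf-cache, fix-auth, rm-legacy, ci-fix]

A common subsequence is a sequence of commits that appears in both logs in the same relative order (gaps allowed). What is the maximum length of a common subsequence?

5

Pick perf-cache at alice[2]=bob[1], then ci-fix at alice[4]=bob[2], then perf-cache at alice[6]=bob[4], then fix-auth at alice[7]=bob[5], then ci-fix at alice[9]=bob[7]; all 5 commits appear in both, in order. Since dp[10][7] = 5, nothing longer is possible.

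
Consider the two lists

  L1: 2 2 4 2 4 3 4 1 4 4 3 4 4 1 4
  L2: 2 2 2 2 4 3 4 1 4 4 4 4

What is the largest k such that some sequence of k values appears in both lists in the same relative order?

11

Taking 2 [1,2]; then 2 [2,3]; then 2 [4,4]; then 4 [5,5]; then 3 [6,6]; then 4 [7,7]; then 1 [8,8]; then 4 [10,9]; then 4 [12,10]; then 4 [13,11]; then 4 [15,12] gives a common subsequence of length 11. Since dp[15][12] = 11, nothing longer is possible.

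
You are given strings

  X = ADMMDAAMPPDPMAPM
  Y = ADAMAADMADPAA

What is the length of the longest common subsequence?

Match A at X[1]=Y[1]; then D at X[2]=Y[2]; then M at X[4]=Y[4]; then A at X[6]=Y[5]; then A at X[7]=Y[6]; then M at X[8]=Y[8]; then D at X[11]=Y[10]; then P at X[12]=Y[11]; then A at X[14]=Y[13] — 9 characters in the same relative order in both. dp[16][13] = 9 confirms this is the maximum.

9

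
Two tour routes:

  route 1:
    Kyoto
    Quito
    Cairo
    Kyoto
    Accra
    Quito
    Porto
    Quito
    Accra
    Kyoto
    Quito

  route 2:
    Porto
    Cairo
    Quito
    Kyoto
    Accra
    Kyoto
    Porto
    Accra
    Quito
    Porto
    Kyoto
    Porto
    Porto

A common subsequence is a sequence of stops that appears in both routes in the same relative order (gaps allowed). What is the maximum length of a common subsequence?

Pick Kyoto (route 1 #1, route 2 #4), then Kyoto (route 1 #4, route 2 #6), then Accra (route 1 #5, route 2 #8), then Quito (route 1 #6, route 2 #9), then Porto (route 1 #7, route 2 #10), then Kyoto (route 1 #10, route 2 #11); all 6 stops appear in both, in order. dp[11][13] = 6 confirms this is the maximum.

6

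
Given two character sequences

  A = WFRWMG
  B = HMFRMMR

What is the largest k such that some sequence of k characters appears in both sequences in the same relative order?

One common subsequence of length 3: F (A #2, B #3); then R (A #3, B #4); then M (A #5, B #6). dp[6][7] = 3 confirms this is the maximum.

3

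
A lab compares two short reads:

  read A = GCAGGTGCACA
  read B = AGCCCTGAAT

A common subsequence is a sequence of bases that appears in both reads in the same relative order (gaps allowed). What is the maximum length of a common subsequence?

Let dp[i][j] be the LCS length of the first i bases of read A and the first j bases of read B. dp[i][j] = dp[i-1][j-1]+1 when the i-th and j-th bases match, else max(dp[i-1][j], dp[i][j-1]).
    ·  A  G  C  C  C  T  G  A  A  T
 ·  0  0  0  0  0  0  0  0  0  0  0
 G  0  0  1  1  1  1  1  1  1  1  1
 C  0  0  1  2  2  2  2  2  2  2  2
 A  0  1  1  2  2  2  2  2  3  3  3
 G  0  1  2  2  2  2  2  3  3  3  3
 G  0  1  2  2  2  2  2  3  3  3  3
 T  0  1  2  2  2  2  3  3  3  3  4
 G  0  1  2  2  2  2  3  4  4  4  4
 C  0  1  2  3  3  3  3  4  4  4  4
 A  0  1  2  3  3  3  3  4  5  5  5
 C  0  1  2  3  4  4  4  4  5  5  5
 A  0  1  2  3  4  4  4  4  5  6  6
dp[11][10] = 6. One LCS (by backtracking along matches): GCTGAA.

6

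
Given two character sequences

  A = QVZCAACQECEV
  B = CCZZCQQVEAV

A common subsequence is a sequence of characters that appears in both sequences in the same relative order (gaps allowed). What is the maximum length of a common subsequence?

Let dp[i][j] be the LCS length of the first i characters of A and the first j characters of B. dp[i][j] = dp[i-1][j-1]+1 when the i-th and j-th characters match, else max(dp[i-1][j], dp[i][j-1]).
    ·  C  C  Z  Z  C  Q  Q  V  E  A  V
 ·  0  0  0  0  0  0  0  0  0  0  0  0
 Q  0  0  0  0  0  0  1  1  1  1  1  1
 V  0  0  0  0  0  0  1  1  2  2  2  2
 Z  0  0  0  1  1  1  1  1  2  2  2  2
 C  0  1  1  1  1  2  2  2  2  2  2  2
 A  0  1  1  1  1  2  2  2  2  2  3  3
 A  0  1  1  1  1  2  2  2  2  2  3  3
 C  0  1  2  2  2  2  2  2  2  2  3  3
 Q  0  1  2  2  2  2  3  3  3  3  3  3
 E  0  1  2  2  2  2  3  3  3  4  4  4
 C  0  1  2  2  2  3  3  3  3  4  4  4
 E  0  1  2  2  2  3  3  3  3  4  4  4
 V  0  1  2  2  2  3  3  3  4  4  4  5
dp[12][11] = 5. One LCS (by backtracking along matches): ZCQEV.

5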